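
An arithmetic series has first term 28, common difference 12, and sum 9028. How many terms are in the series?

Using S = n/2 × [2a + (n-1)d]
9028 = n/2 × [2(28) + (n-1)(12)]
9028 = n/2 × [56 + 12n - 12]
18056 = n × [44 + 12n]
12n² + (44)n - 18056 = 0
Discriminant: Δ = (44)² - 4(12)(-18056) = 1936 + 866688 = 868624
√Δ = 932
n = [-(44) + √Δ] / (2·12) = (-44 + 932) / 24 = 888 / 24 = 37
(The negative root is discarded since n must be a positive integer.)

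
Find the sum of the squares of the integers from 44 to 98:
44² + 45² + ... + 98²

Use ∑_{k=1}^{n} k² = n(n+1)(2n+1)/6, then subtract the first 43 terms.
∑_{k=1}^{98} k² = 98×99×197/6 = 318549
∑_{k=1}^{43} k² = 43×44×87/6 = 27434
∑_{k=44}^{98} k² = 318549 - 27434 = 291115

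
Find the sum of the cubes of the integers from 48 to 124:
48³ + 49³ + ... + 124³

Use ∑_{k=1}^{n} k³ = [n(n+1)/2]², then subtract the first 47 terms.
∑_{k=1}^{124} k³ = [124×125/2]² = 7750² = 60062500
∑_{k=1}^{47} k³ = [47×48/2]² = 1128² = 1272384
∑_{k=48}^{124} k³ = 60062500 - 1272384 = 58790116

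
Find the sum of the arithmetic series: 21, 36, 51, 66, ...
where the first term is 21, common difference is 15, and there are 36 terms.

Sₙ = n/2 × (first + last)
Last term = a + (n-1)d = 21 + (36-1)×15 = 546
S_36 = 36/2 × (21 + 546)
S_36 = 36/2 × 567 = 10206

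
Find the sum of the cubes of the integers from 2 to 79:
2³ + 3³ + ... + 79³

Use ∑_{k=1}^{n} k³ = [n(n+1)/2]², then subtract the first 1 terms.
∑_{k=1}^{79} k³ = [79×80/2]² = 3160² = 9985600
∑_{k=1}^{1} k³ = [1×2/2]² = 1² = 1
∑_{k=2}^{79} k³ = 9985600 - 1 = 9985599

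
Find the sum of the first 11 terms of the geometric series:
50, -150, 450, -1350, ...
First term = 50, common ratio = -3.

Sₙ = a(1 - rⁿ) / (1 - r)
S_11 = 50(1 - (-3)^11) / (1 - (-3))
S_11 = 50(1 - (-177147)) / (4)
S_11 = 2214350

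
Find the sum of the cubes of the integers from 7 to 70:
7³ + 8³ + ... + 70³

Use ∑_{k=1}^{n} k³ = [n(n+1)/2]², then subtract the first 6 terms.
∑_{k=1}^{70} k³ = [70×71/2]² = 2485² = 6175225
∑_{k=1}^{6} k³ = [6×7/2]² = 21² = 441
∑_{k=7}^{70} k³ = 6175225 - 441 = 6174784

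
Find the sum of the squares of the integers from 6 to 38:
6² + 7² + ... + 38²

Use ∑_{k=1}^{n} k² = n(n+1)(2n+1)/6, then subtract the first 5 terms.
∑_{k=1}^{38} k² = 38×39×77/6 = 19019
∑_{k=1}^{5} k² = 5×6×11/6 = 55
∑_{k=6}^{38} k² = 19019 - 55 = 18964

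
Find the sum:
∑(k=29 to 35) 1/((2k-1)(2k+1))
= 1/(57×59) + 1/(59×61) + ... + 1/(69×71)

Partial fractions: 1/((2k-1)(2k+1)) = (1/2)[1/(2k-1) - 1/(2k+1)]
The series telescopes:
= (1/2)[1/57 - 1/71]
= 7/4047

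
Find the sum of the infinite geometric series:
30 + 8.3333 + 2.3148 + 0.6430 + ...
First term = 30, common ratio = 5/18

For |r| < 1, S = a / (1 - r)
S = 30 / (1 - (5/18))
S = 30 / (13/18)
S = 540/13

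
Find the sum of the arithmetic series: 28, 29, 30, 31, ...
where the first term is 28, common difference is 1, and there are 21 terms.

Sₙ = n/2 × (first + last)
Last term = a + (n-1)d = 28 + (21-1)×1 = 48
S_21 = 21/2 × (28 + 48)
S_21 = 21/2 × 76 = 798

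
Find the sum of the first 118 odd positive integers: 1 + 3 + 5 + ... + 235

Sum of first n odd numbers = n²
= 118²
= 13924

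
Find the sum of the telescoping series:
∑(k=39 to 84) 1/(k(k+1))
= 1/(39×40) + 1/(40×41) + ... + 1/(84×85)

Partial fractions: 1/(k(k+1)) = 1/k - 1/(k+1)
The series telescopes:
= (1/39 - 1/40) + (1/40 - 1/41) + ... + (1/84 - 1/85)
= 1/39 - 1/85
= 46/3315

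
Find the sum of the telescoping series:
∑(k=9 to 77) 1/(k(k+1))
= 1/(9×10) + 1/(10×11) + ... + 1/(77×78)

Partial fractions: 1/(k(k+1)) = 1/k - 1/(k+1)
The series telescopes:
= (1/9 - 1/10) + (1/10 - 1/11) + ... + (1/77 - 1/78)
= 1/9 - 1/78
= 23/234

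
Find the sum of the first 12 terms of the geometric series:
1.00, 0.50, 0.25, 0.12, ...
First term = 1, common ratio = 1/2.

Sₙ = a(1 - rⁿ) / (1 - r)
S_12 = 1(1 - (1/2)^12) / (1 - (1/2))
S_12 = 1(1 - (1/4096)) / (1/2)
S_12 = 4095/2048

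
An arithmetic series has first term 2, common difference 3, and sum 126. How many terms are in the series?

Using S = n/2 × [2a + (n-1)d]
126 = n/2 × [2(2) + (n-1)(3)]
126 = n/2 × [4 + 3n - 3]
252 = n × [1 + 3n]
3n² + (1)n - 252 = 0
Discriminant: Δ = (1)² - 4(3)(-252) = 1 + 3024 = 3025
√Δ = 55
n = [-(1) + √Δ] / (2·3) = (-1 + 55) / 6 = 54 / 6 = 9
(The negative root is discarded since n must be a positive integer.)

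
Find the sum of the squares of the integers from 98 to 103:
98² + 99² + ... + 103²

Use ∑_{k=1}^{n} k² = n(n+1)(2n+1)/6, then subtract the first 97 terms.
∑_{k=1}^{103} k² = 103×104×207/6 = 369564
∑_{k=1}^{97} k² = 97×98×195/6 = 308945
∑_{k=98}^{103} k² = 369564 - 308945 = 60619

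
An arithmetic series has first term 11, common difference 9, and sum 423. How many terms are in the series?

Using S = n/2 × [2a + (n-1)d]
423 = n/2 × [2(11) + (n-1)(9)]
423 = n/2 × [22 + 9n - 9]
846 = n × [13 + 9n]
9n² + (13)n - 846 = 0
Discriminant: Δ = (13)² - 4(9)(-846) = 169 + 30456 = 30625
√Δ = 175
n = [-(13) + √Δ] / (2·9) = (-13 + 175) / 18 = 162 / 18 = 9
(The negative root is discarded since n must be a positive integer.)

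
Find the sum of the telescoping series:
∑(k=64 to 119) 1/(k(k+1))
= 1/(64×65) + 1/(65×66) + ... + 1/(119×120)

Partial fractions: 1/(k(k+1)) = 1/k - 1/(k+1)
The series telescopes:
= (1/64 - 1/65) + (1/65 - 1/66) + ... + (1/119 - 1/120)
= 1/64 - 1/120
= 7/960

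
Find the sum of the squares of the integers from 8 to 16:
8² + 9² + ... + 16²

Use ∑_{k=1}^{n} k² = n(n+1)(2n+1)/6, then subtract the first 7 terms.
∑_{k=1}^{16} k² = 16×17×33/6 = 1496
∑_{k=1}^{7} k² = 7×8×15/6 = 140
∑_{k=8}^{16} k² = 1496 - 140 = 1356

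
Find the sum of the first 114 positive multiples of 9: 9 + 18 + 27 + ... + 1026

Factor out 9: = 9(1 + 2 + ... + 114) = 9 × n(n+1)/2
= 9 × 114×115/2
= 9 × 6555
= 58995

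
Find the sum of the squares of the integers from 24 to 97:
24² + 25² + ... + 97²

Use ∑_{k=1}^{n} k² = n(n+1)(2n+1)/6, then subtract the first 23 terms.
∑_{k=1}^{97} k² = 97×98×195/6 = 308945
∑_{k=1}^{23} k² = 23×24×47/6 = 4324
∑_{k=24}^{97} k² = 308945 - 4324 = 304621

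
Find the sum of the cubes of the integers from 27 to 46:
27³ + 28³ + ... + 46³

Use ∑_{k=1}^{n} k³ = [n(n+1)/2]², then subtract the first 26 terms.
∑_{k=1}^{46} k³ = [46×47/2]² = 1081² = 1168561
∑_{k=1}^{26} k³ = [26×27/2]² = 351² = 123201
∑_{k=27}^{46} k³ = 1168561 - 123201 = 1045360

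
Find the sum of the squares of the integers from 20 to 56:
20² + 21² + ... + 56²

Use ∑_{k=1}^{n} k² = n(n+1)(2n+1)/6, then subtract the first 19 terms.
∑_{k=1}^{56} k² = 56×57×113/6 = 60116
∑_{k=1}^{19} k² = 19×20×39/6 = 2470
∑_{k=20}^{56} k² = 60116 - 2470 = 57646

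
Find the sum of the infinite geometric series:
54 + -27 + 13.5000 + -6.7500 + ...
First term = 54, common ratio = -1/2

For |r| < 1, S = a / (1 - r)
S = 54 / (1 - (-1/2))
S = 54 / (3/2)
S = 36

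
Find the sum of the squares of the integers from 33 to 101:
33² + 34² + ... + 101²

Use ∑_{k=1}^{n} k² = n(n+1)(2n+1)/6, then subtract the first 32 terms.
∑_{k=1}^{101} k² = 101×102×203/6 = 348551
∑_{k=1}^{32} k² = 32×33×65/6 = 11440
∑_{k=33}^{101} k² = 348551 - 11440 = 337111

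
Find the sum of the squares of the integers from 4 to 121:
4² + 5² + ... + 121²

Use ∑_{k=1}^{n} k² = n(n+1)(2n+1)/6, then subtract the first 3 terms.
∑_{k=1}^{121} k² = 121×122×243/6 = 597861
∑_{k=1}^{3} k² = 3×4×7/6 = 14
∑_{k=4}^{121} k² = 597861 - 14 = 597847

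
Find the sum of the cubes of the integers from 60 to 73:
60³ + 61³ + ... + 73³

Use ∑_{k=1}^{n} k³ = [n(n+1)/2]², then subtract the first 59 terms.
∑_{k=1}^{73} k³ = [73×74/2]² = 2701² = 7295401
∑_{k=1}^{59} k³ = [59×60/2]² = 1770² = 3132900
∑_{k=60}^{73} k³ = 7295401 - 3132900 = 4162501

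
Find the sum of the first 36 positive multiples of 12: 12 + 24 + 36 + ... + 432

Factor out 12: = 12(1 + 2 + ... + 36) = 12 × n(n+1)/2
= 12 × 36×37/2
= 12 × 666
= 7992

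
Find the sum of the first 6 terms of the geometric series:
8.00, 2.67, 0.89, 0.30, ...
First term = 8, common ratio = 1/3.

Sₙ = a(1 - rⁿ) / (1 - r)
S_6 = 8(1 - (1/3)^6) / (1 - (1/3))
S_6 = 8(1 - (1/729)) / (2/3)
S_6 = 2912/243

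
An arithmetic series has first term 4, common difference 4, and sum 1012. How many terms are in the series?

Using S = n/2 × [2a + (n-1)d]
1012 = n/2 × [2(4) + (n-1)(4)]
1012 = n/2 × [8 + 4n - 4]
2024 = n × [4 + 4n]
4n² + (4)n - 2024 = 0
Discriminant: Δ = (4)² - 4(4)(-2024) = 16 + 32384 = 32400
√Δ = 180
n = [-(4) + √Δ] / (2·4) = (-4 + 180) / 8 = 176 / 8 = 22
(The negative root is discarded since n must be a positive integer.)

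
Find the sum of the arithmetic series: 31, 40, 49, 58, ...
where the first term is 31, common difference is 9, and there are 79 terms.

Sₙ = n/2 × (first + last)
Last term = a + (n-1)d = 31 + (79-1)×9 = 733
S_79 = 79/2 × (31 + 733)
S_79 = 79/2 × 764 = 30178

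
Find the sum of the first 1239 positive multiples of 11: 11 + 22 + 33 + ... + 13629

Factor out 11: = 11(1 + 2 + ... + 1239) = 11 × n(n+1)/2
= 11 × 1239×1240/2
= 11 × 768180
= 8449980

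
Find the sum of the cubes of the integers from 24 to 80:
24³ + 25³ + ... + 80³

Use ∑_{k=1}^{n} k³ = [n(n+1)/2]², then subtract the first 23 terms.
∑_{k=1}^{80} k³ = [80×81/2]² = 3240² = 10497600
∑_{k=1}^{23} k³ = [23×24/2]² = 276² = 76176
∑_{k=24}^{80} k³ = 10497600 - 76176 = 10421424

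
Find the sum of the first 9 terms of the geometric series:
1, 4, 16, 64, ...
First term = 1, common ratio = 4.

Sₙ = a(1 - rⁿ) / (1 - r)
S_9 = 1(1 - 4^9) / (1 - 4)
S_9 = 1(1 - 262144) / (-3)
S_9 = 87381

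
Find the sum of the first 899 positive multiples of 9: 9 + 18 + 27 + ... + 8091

Factor out 9: = 9(1 + 2 + ... + 899) = 9 × n(n+1)/2
= 9 × 899×900/2
= 9 × 404550
= 3640950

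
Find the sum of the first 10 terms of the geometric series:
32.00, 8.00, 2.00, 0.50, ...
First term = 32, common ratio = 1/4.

Sₙ = a(1 - rⁿ) / (1 - r)
S_10 = 32(1 - (1/4)^10) / (1 - (1/4))
S_10 = 32(1 - (1/1048576)) / (3/4)
S_10 = 349525/8192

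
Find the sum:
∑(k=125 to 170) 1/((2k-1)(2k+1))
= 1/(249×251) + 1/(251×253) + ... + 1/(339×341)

Partial fractions: 1/((2k-1)(2k+1)) = (1/2)[1/(2k-1) - 1/(2k+1)]
The series telescopes:
= (1/2)[1/249 - 1/341]
= 46/84909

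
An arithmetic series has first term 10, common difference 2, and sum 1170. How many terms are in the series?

Using S = n/2 × [2a + (n-1)d]
1170 = n/2 × [2(10) + (n-1)(2)]
1170 = n/2 × [20 + 2n - 2]
2340 = n × [18 + 2n]
2n² + (18)n - 2340 = 0
Discriminant: Δ = (18)² - 4(2)(-2340) = 324 + 18720 = 19044
√Δ = 138
n = [-(18) + √Δ] / (2·2) = (-18 + 138) / 4 = 120 / 4 = 30
(The negative root is discarded since n must be a positive integer.)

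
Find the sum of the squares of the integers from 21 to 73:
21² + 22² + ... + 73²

Use ∑_{k=1}^{n} k² = n(n+1)(2n+1)/6, then subtract the first 20 terms.
∑_{k=1}^{73} k² = 73×74×147/6 = 132349
∑_{k=1}^{20} k² = 20×21×41/6 = 2870
∑_{k=21}^{73} k² = 132349 - 2870 = 129479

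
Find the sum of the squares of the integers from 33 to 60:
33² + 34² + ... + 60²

Use ∑_{k=1}^{n} k² = n(n+1)(2n+1)/6, then subtract the first 32 terms.
∑_{k=1}^{60} k² = 60×61×121/6 = 73810
∑_{k=1}^{32} k² = 32×33×65/6 = 11440
∑_{k=33}^{60} k² = 73810 - 11440 = 62370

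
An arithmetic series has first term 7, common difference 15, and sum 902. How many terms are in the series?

Using S = n/2 × [2a + (n-1)d]
902 = n/2 × [2(7) + (n-1)(15)]
902 = n/2 × [14 + 15n - 15]
1804 = n × [-1 + 15n]
15n² + (-1)n - 1804 = 0
Discriminant: Δ = (-1)² - 4(15)(-1804) = 1 + 108240 = 108241
√Δ = 329
n = [-(-1) + √Δ] / (2·15) = (1 + 329) / 30 = 330 / 30 = 11
(The negative root is discarded since n must be a positive integer.)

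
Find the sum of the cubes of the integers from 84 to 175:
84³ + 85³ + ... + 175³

Use ∑_{k=1}^{n} k³ = [n(n+1)/2]², then subtract the first 83 terms.
∑_{k=1}^{175} k³ = [175×176/2]² = 15400² = 237160000
∑_{k=1}^{83} k³ = [83×84/2]² = 3486² = 12152196
∑_{k=84}^{175} k³ = 237160000 - 12152196 = 225007804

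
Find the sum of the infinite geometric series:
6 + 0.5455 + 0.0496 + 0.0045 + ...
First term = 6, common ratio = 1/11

For |r| < 1, S = a / (1 - r)
S = 6 / (1 - (1/11))
S = 6 / (10/11)
S = 33/5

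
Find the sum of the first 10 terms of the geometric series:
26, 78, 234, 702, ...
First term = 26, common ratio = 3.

Sₙ = a(1 - rⁿ) / (1 - r)
S_10 = 26(1 - 3^10) / (1 - 3)
S_10 = 26(1 - 59049) / (-2)
S_10 = 767624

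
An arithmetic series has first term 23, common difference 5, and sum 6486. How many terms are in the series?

Using S = n/2 × [2a + (n-1)d]
6486 = n/2 × [2(23) + (n-1)(5)]
6486 = n/2 × [46 + 5n - 5]
12972 = n × [41 + 5n]
5n² + (41)n - 12972 = 0
Discriminant: Δ = (41)² - 4(5)(-12972) = 1681 + 259440 = 261121
√Δ = 511
n = [-(41) + √Δ] / (2·5) = (-41 + 511) / 10 = 470 / 10 = 47
(The negative root is discarded since n must be a positive integer.)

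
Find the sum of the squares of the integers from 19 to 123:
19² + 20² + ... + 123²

Use ∑_{k=1}^{n} k² = n(n+1)(2n+1)/6, then subtract the first 18 terms.
∑_{k=1}^{123} k² = 123×124×247/6 = 627874
∑_{k=1}^{18} k² = 18×19×37/6 = 2109
∑_{k=19}^{123} k² = 627874 - 2109 = 625765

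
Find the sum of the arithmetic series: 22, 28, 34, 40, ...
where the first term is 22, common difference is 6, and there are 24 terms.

Sₙ = n/2 × (first + last)
Last term = a + (n-1)d = 22 + (24-1)×6 = 160
S_24 = 24/2 × (22 + 160)
S_24 = 24/2 × 182 = 2184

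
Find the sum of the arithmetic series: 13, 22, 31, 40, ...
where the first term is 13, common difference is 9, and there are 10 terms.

Sₙ = n/2 × (first + last)
Last term = a + (n-1)d = 13 + (10-1)×9 = 94
S_10 = 10/2 × (13 + 94)
S_10 = 10/2 × 107 = 535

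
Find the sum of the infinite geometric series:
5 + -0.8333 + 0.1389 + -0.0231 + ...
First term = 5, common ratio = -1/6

For |r| < 1, S = a / (1 - r)
S = 5 / (1 - (-1/6))
S = 5 / (7/6)
S = 30/7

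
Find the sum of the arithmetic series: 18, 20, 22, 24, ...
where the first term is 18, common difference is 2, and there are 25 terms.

Sₙ = n/2 × (first + last)
Last term = a + (n-1)d = 18 + (25-1)×2 = 66
S_25 = 25/2 × (18 + 66)
S_25 = 25/2 × 84 = 1050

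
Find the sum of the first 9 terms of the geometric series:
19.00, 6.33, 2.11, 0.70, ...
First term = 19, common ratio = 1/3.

Sₙ = a(1 - rⁿ) / (1 - r)
S_9 = 19(1 - (1/3)^9) / (1 - (1/3))
S_9 = 19(1 - (1/19683)) / (2/3)
S_9 = 186979/6561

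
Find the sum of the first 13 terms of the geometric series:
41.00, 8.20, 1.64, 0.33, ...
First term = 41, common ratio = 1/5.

Sₙ = a(1 - rⁿ) / (1 - r)
S_13 = 41(1 - (1/5)^13) / (1 - (1/5))
S_13 = 41(1 - (1/1220703125)) / (4/5)
S_13 = 12512207021/244140625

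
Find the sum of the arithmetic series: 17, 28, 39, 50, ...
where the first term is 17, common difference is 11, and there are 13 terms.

Sₙ = n/2 × (first + last)
Last term = a + (n-1)d = 17 + (13-1)×11 = 149
S_13 = 13/2 × (17 + 149)
S_13 = 13/2 × 166 = 1079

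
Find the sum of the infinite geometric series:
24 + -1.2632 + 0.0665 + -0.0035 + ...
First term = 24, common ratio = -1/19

For |r| < 1, S = a / (1 - r)
S = 24 / (1 - (-1/19))
S = 24 / (20/19)
S = 114/5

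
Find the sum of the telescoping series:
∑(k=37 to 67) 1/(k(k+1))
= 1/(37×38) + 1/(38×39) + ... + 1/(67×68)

Partial fractions: 1/(k(k+1)) = 1/k - 1/(k+1)
The series telescopes:
= (1/37 - 1/38) + (1/38 - 1/39) + ... + (1/67 - 1/68)
= 1/37 - 1/68
= 31/2516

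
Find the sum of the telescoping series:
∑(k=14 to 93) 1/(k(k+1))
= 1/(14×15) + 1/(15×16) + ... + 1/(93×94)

Partial fractions: 1/(k(k+1)) = 1/k - 1/(k+1)
The series telescopes:
= (1/14 - 1/15) + (1/15 - 1/16) + ... + (1/93 - 1/94)
= 1/14 - 1/94
= 20/329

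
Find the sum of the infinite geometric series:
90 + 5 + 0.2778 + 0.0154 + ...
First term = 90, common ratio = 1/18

For |r| < 1, S = a / (1 - r)
S = 90 / (1 - (1/18))
S = 90 / (17/18)
S = 1620/17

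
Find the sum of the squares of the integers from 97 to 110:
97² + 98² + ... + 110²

Use ∑_{k=1}^{n} k² = n(n+1)(2n+1)/6, then subtract the first 96 terms.
∑_{k=1}^{110} k² = 110×111×221/6 = 449735
∑_{k=1}^{96} k² = 96×97×193/6 = 299536
∑_{k=97}^{110} k² = 449735 - 299536 = 150199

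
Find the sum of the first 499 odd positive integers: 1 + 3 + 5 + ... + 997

Sum of first n odd numbers = n²
= 499²
= 249001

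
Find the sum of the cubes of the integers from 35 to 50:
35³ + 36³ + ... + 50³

Use ∑_{k=1}^{n} k³ = [n(n+1)/2]², then subtract the first 34 terms.
∑_{k=1}^{50} k³ = [50×51/2]² = 1275² = 1625625
∑_{k=1}^{34} k³ = [34×35/2]² = 595² = 354025
∑_{k=35}^{50} k³ = 1625625 - 354025 = 1271600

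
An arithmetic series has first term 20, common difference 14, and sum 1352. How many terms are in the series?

Using S = n/2 × [2a + (n-1)d]
1352 = n/2 × [2(20) + (n-1)(14)]
1352 = n/2 × [40 + 14n - 14]
2704 = n × [26 + 14n]
14n² + (26)n - 2704 = 0
Discriminant: Δ = (26)² - 4(14)(-2704) = 676 + 151424 = 152100
√Δ = 390
n = [-(26) + √Δ] / (2·14) = (-26 + 390) / 28 = 364 / 28 = 13
(The negative root is discarded since n must be a positive integer.)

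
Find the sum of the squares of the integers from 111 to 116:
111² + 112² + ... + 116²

Use ∑_{k=1}^{n} k² = n(n+1)(2n+1)/6, then subtract the first 110 terms.
∑_{k=1}^{116} k² = 116×117×233/6 = 527046
∑_{k=1}^{110} k² = 110×111×221/6 = 449735
∑_{k=111}^{116} k² = 527046 - 449735 = 77311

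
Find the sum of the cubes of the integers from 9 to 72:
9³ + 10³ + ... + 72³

Use ∑_{k=1}^{n} k³ = [n(n+1)/2]², then subtract the first 8 terms.
∑_{k=1}^{72} k³ = [72×73/2]² = 2628² = 6906384
∑_{k=1}^{8} k³ = [8×9/2]² = 36² = 1296
∑_{k=9}^{72} k³ = 6906384 - 1296 = 6905088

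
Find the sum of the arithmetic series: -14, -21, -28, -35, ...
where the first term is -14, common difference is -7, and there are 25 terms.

Sₙ = n/2 × (first + last)
Last term = a + (n-1)d = -14 + (25-1)×(-7) = -182
S_25 = 25/2 × (-14 + (-182))
S_25 = 25/2 × (-196) = -2450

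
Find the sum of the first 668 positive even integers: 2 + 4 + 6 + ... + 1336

Sum of first n even numbers = n(n+1)
= 668×669
= 446892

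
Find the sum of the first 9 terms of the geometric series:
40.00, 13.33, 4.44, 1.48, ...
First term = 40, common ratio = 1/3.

Sₙ = a(1 - rⁿ) / (1 - r)
S_9 = 40(1 - (1/3)^9) / (1 - (1/3))
S_9 = 40(1 - (1/19683)) / (2/3)
S_9 = 393640/6561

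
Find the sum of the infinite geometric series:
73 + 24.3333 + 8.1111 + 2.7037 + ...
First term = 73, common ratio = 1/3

For |r| < 1, S = a / (1 - r)
S = 73 / (1 - (1/3))
S = 73 / (2/3)
S = 219/2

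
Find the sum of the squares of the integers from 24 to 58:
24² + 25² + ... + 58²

Use ∑_{k=1}^{n} k² = n(n+1)(2n+1)/6, then subtract the first 23 terms.
∑_{k=1}^{58} k² = 58×59×117/6 = 66729
∑_{k=1}^{23} k² = 23×24×47/6 = 4324
∑_{k=24}^{58} k² = 66729 - 4324 = 62405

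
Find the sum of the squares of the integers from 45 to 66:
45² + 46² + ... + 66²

Use ∑_{k=1}^{n} k² = n(n+1)(2n+1)/6, then subtract the first 44 terms.
∑_{k=1}^{66} k² = 66×67×133/6 = 98021
∑_{k=1}^{44} k² = 44×45×89/6 = 29370
∑_{k=45}^{66} k² = 98021 - 29370 = 68651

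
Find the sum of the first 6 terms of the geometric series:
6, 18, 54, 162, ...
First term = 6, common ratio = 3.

Sₙ = a(1 - rⁿ) / (1 - r)
S_6 = 6(1 - 3^6) / (1 - 3)
S_6 = 6(1 - 729) / (-2)
S_6 = 2184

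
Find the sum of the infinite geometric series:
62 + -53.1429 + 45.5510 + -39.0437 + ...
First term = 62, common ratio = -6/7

For |r| < 1, S = a / (1 - r)
S = 62 / (1 - (-6/7))
S = 62 / (13/7)
S = 434/13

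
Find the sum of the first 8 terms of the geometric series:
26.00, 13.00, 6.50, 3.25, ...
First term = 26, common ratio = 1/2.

Sₙ = a(1 - rⁿ) / (1 - r)
S_8 = 26(1 - (1/2)^8) / (1 - (1/2))
S_8 = 26(1 - (1/256)) / (1/2)
S_8 = 3315/64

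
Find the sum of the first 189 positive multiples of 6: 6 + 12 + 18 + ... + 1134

Factor out 6: = 6(1 + 2 + ... + 189) = 6 × n(n+1)/2
= 6 × 189×190/2
= 6 × 17955
= 107730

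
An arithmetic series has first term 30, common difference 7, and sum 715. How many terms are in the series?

Using S = n/2 × [2a + (n-1)d]
715 = n/2 × [2(30) + (n-1)(7)]
715 = n/2 × [60 + 7n - 7]
1430 = n × [53 + 7n]
7n² + (53)n - 1430 = 0
Discriminant: Δ = (53)² - 4(7)(-1430) = 2809 + 40040 = 42849
√Δ = 207
n = [-(53) + √Δ] / (2·7) = (-53 + 207) / 14 = 154 / 14 = 11
(The negative root is discarded since n must be a positive integer.)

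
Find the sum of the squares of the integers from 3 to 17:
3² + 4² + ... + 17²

Use ∑_{k=1}^{n} k² = n(n+1)(2n+1)/6, then subtract the first 2 terms.
∑_{k=1}^{17} k² = 17×18×35/6 = 1785
∑_{k=1}^{2} k² = 2×3×5/6 = 5
∑_{k=3}^{17} k² = 1785 - 5 = 1780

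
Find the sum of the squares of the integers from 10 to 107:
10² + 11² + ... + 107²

Use ∑_{k=1}^{n} k² = n(n+1)(2n+1)/6, then subtract the first 9 terms.
∑_{k=1}^{107} k² = 107×108×215/6 = 414090
∑_{k=1}^{9} k² = 9×10×19/6 = 285
∑_{k=10}^{107} k² = 414090 - 285 = 413805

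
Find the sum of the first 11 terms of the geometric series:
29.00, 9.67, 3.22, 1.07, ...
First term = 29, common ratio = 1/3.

Sₙ = a(1 - rⁿ) / (1 - r)
S_11 = 29(1 - (1/3)^11) / (1 - (1/3))
S_11 = 29(1 - (1/177147)) / (2/3)
S_11 = 2568617/59049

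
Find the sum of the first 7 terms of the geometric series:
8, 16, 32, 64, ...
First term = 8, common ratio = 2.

Sₙ = a(1 - rⁿ) / (1 - r)
S_7 = 8(1 - 2^7) / (1 - 2)
S_7 = 8(1 - 128) / (-1)
S_7 = 1016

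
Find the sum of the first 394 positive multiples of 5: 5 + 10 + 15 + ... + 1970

Factor out 5: = 5(1 + 2 + ... + 394) = 5 × n(n+1)/2
= 5 × 394×395/2
= 5 × 77815
= 389075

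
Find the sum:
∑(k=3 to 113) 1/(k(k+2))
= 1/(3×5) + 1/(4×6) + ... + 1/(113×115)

Partial fractions: 1/(k(k+2)) = (1/2)[1/k - 1/(k+2)]
Telescoping leaves the first two and last two terms:
= (1/2)[1/3 + 1/4 - 1/114 - 1/115]
= 14837/52440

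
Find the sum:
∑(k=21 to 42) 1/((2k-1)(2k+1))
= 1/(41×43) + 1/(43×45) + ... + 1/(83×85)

Partial fractions: 1/((2k-1)(2k+1)) = (1/2)[1/(2k-1) - 1/(2k+1)]
The series telescopes:
= (1/2)[1/41 - 1/85]
= 22/3485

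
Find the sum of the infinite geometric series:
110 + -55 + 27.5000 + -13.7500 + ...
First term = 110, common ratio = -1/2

For |r| < 1, S = a / (1 - r)
S = 110 / (1 - (-1/2))
S = 110 / (3/2)
S = 220/3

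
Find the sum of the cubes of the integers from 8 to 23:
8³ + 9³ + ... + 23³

Use ∑_{k=1}^{n} k³ = [n(n+1)/2]², then subtract the first 7 terms.
∑_{k=1}^{23} k³ = [23×24/2]² = 276² = 76176
∑_{k=1}^{7} k³ = [7×8/2]² = 28² = 784
∑_{k=8}^{23} k³ = 76176 - 784 = 75392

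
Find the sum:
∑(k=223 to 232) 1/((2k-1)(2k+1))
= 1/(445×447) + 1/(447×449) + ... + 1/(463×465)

Partial fractions: 1/((2k-1)(2k+1)) = (1/2)[1/(2k-1) - 1/(2k+1)]
The series telescopes:
= (1/2)[1/445 - 1/465]
= 2/41385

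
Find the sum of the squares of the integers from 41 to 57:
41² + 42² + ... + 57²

Use ∑_{k=1}^{n} k² = n(n+1)(2n+1)/6, then subtract the first 40 terms.
∑_{k=1}^{57} k² = 57×58×115/6 = 63365
∑_{k=1}^{40} k² = 40×41×81/6 = 22140
∑_{k=41}^{57} k² = 63365 - 22140 = 41225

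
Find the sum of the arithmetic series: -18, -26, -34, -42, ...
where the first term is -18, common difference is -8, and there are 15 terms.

Sₙ = n/2 × (first + last)
Last term = a + (n-1)d = -18 + (15-1)×(-8) = -130
S_15 = 15/2 × (-18 + (-130))
S_15 = 15/2 × (-148) = -1110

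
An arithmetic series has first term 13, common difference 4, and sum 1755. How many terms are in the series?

Using S = n/2 × [2a + (n-1)d]
1755 = n/2 × [2(13) + (n-1)(4)]
1755 = n/2 × [26 + 4n - 4]
3510 = n × [22 + 4n]
4n² + (22)n - 3510 = 0
Discriminant: Δ = (22)² - 4(4)(-3510) = 484 + 56160 = 56644
√Δ = 238
n = [-(22) + √Δ] / (2·4) = (-22 + 238) / 8 = 216 / 8 = 27
(The negative root is discarded since n must be a positive integer.)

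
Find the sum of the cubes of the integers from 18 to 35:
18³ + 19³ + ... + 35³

Use ∑_{k=1}^{n} k³ = [n(n+1)/2]², then subtract the first 17 terms.
∑_{k=1}^{35} k³ = [35×36/2]² = 630² = 396900
∑_{k=1}^{17} k³ = [17×18/2]² = 153² = 23409
∑_{k=18}^{35} k³ = 396900 - 23409 = 373491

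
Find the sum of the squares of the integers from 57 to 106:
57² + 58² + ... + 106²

Use ∑_{k=1}^{n} k² = n(n+1)(2n+1)/6, then subtract the first 56 terms.
∑_{k=1}^{106} k² = 106×107×213/6 = 402641
∑_{k=1}^{56} k² = 56×57×113/6 = 60116
∑_{k=57}^{106} k² = 402641 - 60116 = 342525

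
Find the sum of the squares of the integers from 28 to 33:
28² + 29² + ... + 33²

Use ∑_{k=1}^{n} k² = n(n+1)(2n+1)/6, then subtract the first 27 terms.
∑_{k=1}^{33} k² = 33×34×67/6 = 12529
∑_{k=1}^{27} k² = 27×28×55/6 = 6930
∑_{k=28}^{33} k² = 12529 - 6930 = 5599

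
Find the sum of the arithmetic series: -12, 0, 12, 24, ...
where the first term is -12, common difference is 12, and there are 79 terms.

Sₙ = n/2 × (first + last)
Last term = a + (n-1)d = -12 + (79-1)×12 = 924
S_79 = 79/2 × (-12 + 924)
S_79 = 79/2 × 912 = 36024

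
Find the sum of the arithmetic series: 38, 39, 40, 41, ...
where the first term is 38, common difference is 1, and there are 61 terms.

Sₙ = n/2 × (first + last)
Last term = a + (n-1)d = 38 + (61-1)×1 = 98
S_61 = 61/2 × (38 + 98)
S_61 = 61/2 × 136 = 4148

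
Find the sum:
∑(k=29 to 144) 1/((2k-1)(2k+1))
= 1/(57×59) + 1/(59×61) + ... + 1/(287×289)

Partial fractions: 1/((2k-1)(2k+1)) = (1/2)[1/(2k-1) - 1/(2k+1)]
The series telescopes:
= (1/2)[1/57 - 1/289]
= 116/16473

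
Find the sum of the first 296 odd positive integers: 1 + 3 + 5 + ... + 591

Sum of first n odd numbers = n²
= 296²
= 87616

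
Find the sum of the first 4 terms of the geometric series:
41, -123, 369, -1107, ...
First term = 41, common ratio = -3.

Sₙ = a(1 - rⁿ) / (1 - r)
S_4 = 41(1 - (-3)^4) / (1 - (-3))
S_4 = 41(1 - 81) / (4)
S_4 = -820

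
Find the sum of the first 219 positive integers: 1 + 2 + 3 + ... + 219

Formula: ∑k = n(n+1)/2
= 219×220/2
= 48180/2
= 24090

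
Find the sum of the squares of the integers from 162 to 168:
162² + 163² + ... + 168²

Use ∑_{k=1}^{n} k² = n(n+1)(2n+1)/6, then subtract the first 161 terms.
∑_{k=1}^{168} k² = 168×169×337/6 = 1594684
∑_{k=1}^{161} k² = 161×162×323/6 = 1404081
∑_{k=162}^{168} k² = 1594684 - 1404081 = 190603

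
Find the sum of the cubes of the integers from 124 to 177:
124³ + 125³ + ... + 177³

Use ∑_{k=1}^{n} k³ = [n(n+1)/2]², then subtract the first 123 terms.
∑_{k=1}^{177} k³ = [177×178/2]² = 15753² = 248157009
∑_{k=1}^{123} k³ = [123×124/2]² = 7626² = 58155876
∑_{k=124}^{177} k³ = 248157009 - 58155876 = 190001133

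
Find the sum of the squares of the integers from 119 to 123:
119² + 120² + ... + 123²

Use ∑_{k=1}^{n} k² = n(n+1)(2n+1)/6, then subtract the first 118 terms.
∑_{k=1}^{123} k² = 123×124×247/6 = 627874
∑_{k=1}^{118} k² = 118×119×237/6 = 554659
∑_{k=119}^{123} k² = 627874 - 554659 = 73215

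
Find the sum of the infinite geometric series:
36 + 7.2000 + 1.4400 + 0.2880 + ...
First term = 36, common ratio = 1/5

For |r| < 1, S = a / (1 - r)
S = 36 / (1 - (1/5))
S = 36 / (4/5)
S = 45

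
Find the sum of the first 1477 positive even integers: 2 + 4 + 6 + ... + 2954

Sum of first n even numbers = n(n+1)
= 1477×1478
= 2183006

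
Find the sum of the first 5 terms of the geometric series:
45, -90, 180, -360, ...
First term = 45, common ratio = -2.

Sₙ = a(1 - rⁿ) / (1 - r)
S_5 = 45(1 - (-2)^5) / (1 - (-2))
S_5 = 45(1 - (-32)) / (3)
S_5 = 495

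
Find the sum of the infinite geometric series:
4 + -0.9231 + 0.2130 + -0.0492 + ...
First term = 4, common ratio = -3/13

For |r| < 1, S = a / (1 - r)
S = 4 / (1 - (-3/13))
S = 4 / (16/13)
S = 13/4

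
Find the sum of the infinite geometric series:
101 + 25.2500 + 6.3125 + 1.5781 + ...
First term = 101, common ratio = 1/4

For |r| < 1, S = a / (1 - r)
S = 101 / (1 - (1/4))
S = 101 / (3/4)
S = 404/3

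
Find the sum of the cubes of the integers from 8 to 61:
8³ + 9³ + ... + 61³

Use ∑_{k=1}^{n} k³ = [n(n+1)/2]², then subtract the first 7 terms.
∑_{k=1}^{61} k³ = [61×62/2]² = 1891² = 3575881
∑_{k=1}^{7} k³ = [7×8/2]² = 28² = 784
∑_{k=8}^{61} k³ = 3575881 - 784 = 3575097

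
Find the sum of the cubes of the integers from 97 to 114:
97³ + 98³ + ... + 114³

Use ∑_{k=1}^{n} k³ = [n(n+1)/2]², then subtract the first 96 terms.
∑_{k=1}^{114} k³ = [114×115/2]² = 6555² = 42968025
∑_{k=1}^{96} k³ = [96×97/2]² = 4656² = 21678336
∑_{k=97}^{114} k³ = 42968025 - 21678336 = 21289689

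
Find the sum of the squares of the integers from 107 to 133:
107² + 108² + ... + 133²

Use ∑_{k=1}^{n} k² = n(n+1)(2n+1)/6, then subtract the first 106 terms.
∑_{k=1}^{133} k² = 133×134×267/6 = 793079
∑_{k=1}^{106} k² = 106×107×213/6 = 402641
∑_{k=107}^{133} k² = 793079 - 402641 = 390438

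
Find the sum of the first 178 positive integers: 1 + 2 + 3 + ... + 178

Formula: ∑k = n(n+1)/2
= 178×179/2
= 31862/2
= 15931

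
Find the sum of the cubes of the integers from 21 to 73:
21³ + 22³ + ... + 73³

Use ∑_{k=1}^{n} k³ = [n(n+1)/2]², then subtract the first 20 terms.
∑_{k=1}^{73} k³ = [73×74/2]² = 2701² = 7295401
∑_{k=1}^{20} k³ = [20×21/2]² = 210² = 44100
∑_{k=21}^{73} k³ = 7295401 - 44100 = 7251301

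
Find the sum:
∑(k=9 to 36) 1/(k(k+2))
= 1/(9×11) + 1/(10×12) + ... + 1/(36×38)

Partial fractions: 1/(k(k+2)) = (1/2)[1/k - 1/(k+2)]
Telescoping leaves the first two and last two terms:
= (1/2)[1/9 + 1/10 - 1/37 - 1/38]
= 4991/63270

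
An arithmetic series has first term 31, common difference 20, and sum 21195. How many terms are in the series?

Using S = n/2 × [2a + (n-1)d]
21195 = n/2 × [2(31) + (n-1)(20)]
21195 = n/2 × [62 + 20n - 20]
42390 = n × [42 + 20n]
20n² + (42)n - 42390 = 0
Discriminant: Δ = (42)² - 4(20)(-42390) = 1764 + 3391200 = 3392964
√Δ = 1842
n = [-(42) + √Δ] / (2·20) = (-42 + 1842) / 40 = 1800 / 40 = 45
(The negative root is discarded since n must be a positive integer.)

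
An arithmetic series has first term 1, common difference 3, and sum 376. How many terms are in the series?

Using S = n/2 × [2a + (n-1)d]
376 = n/2 × [2(1) + (n-1)(3)]
376 = n/2 × [2 + 3n - 3]
752 = n × [-1 + 3n]
3n² + (-1)n - 752 = 0
Discriminant: Δ = (-1)² - 4(3)(-752) = 1 + 9024 = 9025
√Δ = 95
n = [-(-1) + √Δ] / (2·3) = (1 + 95) / 6 = 96 / 6 = 16
(The negative root is discarded since n must be a positive integer.)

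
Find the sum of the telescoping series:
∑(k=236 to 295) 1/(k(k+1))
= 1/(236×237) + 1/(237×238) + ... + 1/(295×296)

Partial fractions: 1/(k(k+1)) = 1/k - 1/(k+1)
The series telescopes:
= (1/236 - 1/237) + (1/237 - 1/238) + ... + (1/295 - 1/296)
= 1/236 - 1/296
= 15/17464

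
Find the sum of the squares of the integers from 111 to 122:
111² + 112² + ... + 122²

Use ∑_{k=1}^{n} k² = n(n+1)(2n+1)/6, then subtract the first 110 terms.
∑_{k=1}^{122} k² = 122×123×245/6 = 612745
∑_{k=1}^{110} k² = 110×111×221/6 = 449735
∑_{k=111}^{122} k² = 612745 - 449735 = 163010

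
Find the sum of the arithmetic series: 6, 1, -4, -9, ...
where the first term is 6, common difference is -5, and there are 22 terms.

Sₙ = n/2 × (first + last)
Last term = a + (n-1)d = 6 + (22-1)×(-5) = -99
S_22 = 22/2 × (6 + (-99))
S_22 = 22/2 × (-93) = -1023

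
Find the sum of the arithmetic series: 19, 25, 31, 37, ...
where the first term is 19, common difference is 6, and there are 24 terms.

Sₙ = n/2 × (first + last)
Last term = a + (n-1)d = 19 + (24-1)×6 = 157
S_24 = 24/2 × (19 + 157)
S_24 = 24/2 × 176 = 2112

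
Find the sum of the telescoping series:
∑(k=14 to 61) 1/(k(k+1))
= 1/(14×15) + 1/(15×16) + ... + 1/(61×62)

Partial fractions: 1/(k(k+1)) = 1/k - 1/(k+1)
The series telescopes:
= (1/14 - 1/15) + (1/15 - 1/16) + ... + (1/61 - 1/62)
= 1/14 - 1/62
= 12/217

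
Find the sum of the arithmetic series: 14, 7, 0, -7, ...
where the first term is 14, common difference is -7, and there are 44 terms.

Sₙ = n/2 × (first + last)
Last term = a + (n-1)d = 14 + (44-1)×(-7) = -287
S_44 = 44/2 × (14 + (-287))
S_44 = 44/2 × (-273) = -6006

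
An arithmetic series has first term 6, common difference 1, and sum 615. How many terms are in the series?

Using S = n/2 × [2a + (n-1)d]
615 = n/2 × [2(6) + (n-1)(1)]
615 = n/2 × [12 + 1n - 1]
1230 = n × [11 + 1n]
1n² + (11)n - 1230 = 0
Discriminant: Δ = (11)² - 4(1)(-1230) = 121 + 4920 = 5041
√Δ = 71
n = [-(11) + √Δ] / (2·1) = (-11 + 71) / 2 = 60 / 2 = 30
(The negative root is discarded since n must be a positive integer.)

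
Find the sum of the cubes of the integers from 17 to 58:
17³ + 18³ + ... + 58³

Use ∑_{k=1}^{n} k³ = [n(n+1)/2]², then subtract the first 16 terms.
∑_{k=1}^{58} k³ = [58×59/2]² = 1711² = 2927521
∑_{k=1}^{16} k³ = [16×17/2]² = 136² = 18496
∑_{k=17}^{58} k³ = 2927521 - 18496 = 2909025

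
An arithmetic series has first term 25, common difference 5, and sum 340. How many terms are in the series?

Using S = n/2 × [2a + (n-1)d]
340 = n/2 × [2(25) + (n-1)(5)]
340 = n/2 × [50 + 5n - 5]
680 = n × [45 + 5n]
5n² + (45)n - 680 = 0
Discriminant: Δ = (45)² - 4(5)(-680) = 2025 + 13600 = 15625
√Δ = 125
n = [-(45) + √Δ] / (2·5) = (-45 + 125) / 10 = 80 / 10 = 8
(The negative root is discarded since n must be a positive integer.)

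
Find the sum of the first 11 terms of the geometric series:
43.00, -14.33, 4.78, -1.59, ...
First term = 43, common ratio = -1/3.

Sₙ = a(1 - rⁿ) / (1 - r)
S_11 = 43(1 - (-1/3)^11) / (1 - (-1/3))
S_11 = 43(1 - (-1/177147)) / (4/3)
S_11 = 1904341/59049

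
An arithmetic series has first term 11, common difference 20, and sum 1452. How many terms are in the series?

Using S = n/2 × [2a + (n-1)d]
1452 = n/2 × [2(11) + (n-1)(20)]
1452 = n/2 × [22 + 20n - 20]
2904 = n × [2 + 20n]
20n² + (2)n - 2904 = 0
Discriminant: Δ = (2)² - 4(20)(-2904) = 4 + 232320 = 232324
√Δ = 482
n = [-(2) + √Δ] / (2·20) = (-2 + 482) / 40 = 480 / 40 = 12
(The negative root is discarded since n must be a positive integer.)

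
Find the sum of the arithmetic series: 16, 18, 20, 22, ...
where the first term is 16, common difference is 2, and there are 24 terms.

Sₙ = n/2 × (first + last)
Last term = a + (n-1)d = 16 + (24-1)×2 = 62
S_24 = 24/2 × (16 + 62)
S_24 = 24/2 × 78 = 936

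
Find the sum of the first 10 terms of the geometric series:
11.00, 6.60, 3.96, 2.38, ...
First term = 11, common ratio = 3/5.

Sₙ = a(1 - rⁿ) / (1 - r)
S_10 = 11(1 - (3/5)^10) / (1 - (3/5))
S_10 = 11(1 - (59049/9765625)) / (2/5)
S_10 = 53386168/1953125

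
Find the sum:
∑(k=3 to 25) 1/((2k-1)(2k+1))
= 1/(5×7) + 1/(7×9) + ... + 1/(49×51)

Partial fractions: 1/((2k-1)(2k+1)) = (1/2)[1/(2k-1) - 1/(2k+1)]
The series telescopes:
= (1/2)[1/5 - 1/51]
= 23/255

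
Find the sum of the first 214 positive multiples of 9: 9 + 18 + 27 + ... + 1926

Factor out 9: = 9(1 + 2 + ... + 214) = 9 × n(n+1)/2
= 9 × 214×215/2
= 9 × 23005
= 207045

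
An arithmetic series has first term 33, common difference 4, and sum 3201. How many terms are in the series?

Using S = n/2 × [2a + (n-1)d]
3201 = n/2 × [2(33) + (n-1)(4)]
3201 = n/2 × [66 + 4n - 4]
6402 = n × [62 + 4n]
4n² + (62)n - 6402 = 0
Discriminant: Δ = (62)² - 4(4)(-6402) = 3844 + 102432 = 106276
√Δ = 326
n = [-(62) + √Δ] / (2·4) = (-62 + 326) / 8 = 264 / 8 = 33
(The negative root is discarded since n must be a positive integer.)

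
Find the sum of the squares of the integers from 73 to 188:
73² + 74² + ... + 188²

Use ∑_{k=1}^{n} k² = n(n+1)(2n+1)/6, then subtract the first 72 terms.
∑_{k=1}^{188} k² = 188×189×377/6 = 2232594
∑_{k=1}^{72} k² = 72×73×145/6 = 127020
∑_{k=73}^{188} k² = 2232594 - 127020 = 2105574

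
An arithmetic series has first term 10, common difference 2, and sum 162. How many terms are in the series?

Using S = n/2 × [2a + (n-1)d]
162 = n/2 × [2(10) + (n-1)(2)]
162 = n/2 × [20 + 2n - 2]
324 = n × [18 + 2n]
2n² + (18)n - 324 = 0
Discriminant: Δ = (18)² - 4(2)(-324) = 324 + 2592 = 2916
√Δ = 54
n = [-(18) + √Δ] / (2·2) = (-18 + 54) / 4 = 36 / 4 = 9
(The negative root is discarded since n must be a positive integer.)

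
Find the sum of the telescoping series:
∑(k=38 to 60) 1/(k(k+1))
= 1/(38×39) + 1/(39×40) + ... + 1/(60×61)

Partial fractions: 1/(k(k+1)) = 1/k - 1/(k+1)
The series telescopes:
= (1/38 - 1/39) + (1/39 - 1/40) + ... + (1/60 - 1/61)
= 1/38 - 1/61
= 23/2318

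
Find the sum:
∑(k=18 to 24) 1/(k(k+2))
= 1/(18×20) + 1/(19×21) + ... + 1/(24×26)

Partial fractions: 1/(k(k+2)) = (1/2)[1/k - 1/(k+2)]
Telescoping leaves the first two and last two terms:
= (1/2)[1/18 + 1/19 - 1/25 - 1/26]
= 826/55575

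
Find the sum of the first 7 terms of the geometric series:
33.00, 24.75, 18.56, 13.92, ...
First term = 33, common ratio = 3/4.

Sₙ = a(1 - rⁿ) / (1 - r)
S_7 = 33(1 - (3/4)^7) / (1 - (3/4))
S_7 = 33(1 - (2187/16384)) / (1/4)
S_7 = 468501/4096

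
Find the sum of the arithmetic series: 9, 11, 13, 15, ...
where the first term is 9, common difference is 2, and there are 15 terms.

Sₙ = n/2 × (first + last)
Last term = a + (n-1)d = 9 + (15-1)×2 = 37
S_15 = 15/2 × (9 + 37)
S_15 = 15/2 × 46 = 345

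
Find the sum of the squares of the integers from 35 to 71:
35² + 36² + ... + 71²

Use ∑_{k=1}^{n} k² = n(n+1)(2n+1)/6, then subtract the first 34 terms.
∑_{k=1}^{71} k² = 71×72×143/6 = 121836
∑_{k=1}^{34} k² = 34×35×69/6 = 13685
∑_{k=35}^{71} k² = 121836 - 13685 = 108151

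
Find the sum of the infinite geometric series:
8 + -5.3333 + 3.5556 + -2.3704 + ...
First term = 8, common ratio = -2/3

For |r| < 1, S = a / (1 - r)
S = 8 / (1 - (-2/3))
S = 8 / (5/3)
S = 24/5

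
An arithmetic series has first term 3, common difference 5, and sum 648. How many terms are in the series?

Using S = n/2 × [2a + (n-1)d]
648 = n/2 × [2(3) + (n-1)(5)]
648 = n/2 × [6 + 5n - 5]
1296 = n × [1 + 5n]
5n² + (1)n - 1296 = 0
Discriminant: Δ = (1)² - 4(5)(-1296) = 1 + 25920 = 25921
√Δ = 161
n = [-(1) + √Δ] / (2·5) = (-1 + 161) / 10 = 160 / 10 = 16
(The negative root is discarded since n must be a positive integer.)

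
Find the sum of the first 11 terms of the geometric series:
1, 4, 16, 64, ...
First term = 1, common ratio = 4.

Sₙ = a(1 - rⁿ) / (1 - r)
S_11 = 1(1 - 4^11) / (1 - 4)
S_11 = 1(1 - 4194304) / (-3)
S_11 = 1398101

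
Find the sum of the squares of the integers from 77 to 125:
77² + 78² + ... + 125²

Use ∑_{k=1}^{n} k² = n(n+1)(2n+1)/6, then subtract the first 76 terms.
∑_{k=1}^{125} k² = 125×126×251/6 = 658875
∑_{k=1}^{76} k² = 76×77×153/6 = 149226
∑_{k=77}^{125} k² = 658875 - 149226 = 509649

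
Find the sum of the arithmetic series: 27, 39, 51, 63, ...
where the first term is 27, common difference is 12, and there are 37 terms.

Sₙ = n/2 × (first + last)
Last term = a + (n-1)d = 27 + (37-1)×12 = 459
S_37 = 37/2 × (27 + 459)
S_37 = 37/2 × 486 = 8991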